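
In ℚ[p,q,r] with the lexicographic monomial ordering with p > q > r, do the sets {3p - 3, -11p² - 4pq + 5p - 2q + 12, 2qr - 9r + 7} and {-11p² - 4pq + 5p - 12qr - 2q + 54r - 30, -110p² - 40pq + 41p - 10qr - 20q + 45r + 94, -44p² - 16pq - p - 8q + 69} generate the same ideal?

Yes, the ideals are equal.

Two ideals are equal iff their reduced Gröbner bases coincide (the reduced basis is unique for a fixed ordering).
Buchberger on the first generating set:
f_1 = 3p - 3, LT = p.
f_2 = -11p² - 4pq + 5p - 2q + 12, LT = p².
f_3 = 2qr - 9r + 7, LT = qr.

S(f_1,f_2): lcm = p². S = -4/11pq - 6/11p - 2/11q + 12/11.
  reduce S modulo (f_1, f_2, f_3):
  remainder -6/11q + 6/11 ≠ 0; add g_4 = -6/11q + 6/11 to the basis.

S(f_3,g_4): lcm = qr. S = -7/2r + 7/2.
  reduce S modulo (f_1, f_2, f_3, g_4):
  remainder -7/2r + 7/2 ≠ 0; add g_5 = -7/2r + 7/2 to the basis.

The other S-polynomials (S(f_1,f_3), S(f_2,f_3), S(f_1,g_4), S(f_2,g_4), S(f_1,g_5), S(f_2,g_5), S(f_3,g_5), S(g_4,g_5)) all reduce to 0 modulo the current basis, so we have a Gröbner basis.
Inter-reduce: drop elements whose leading term is divisible by another's, tail-reduce, and make monic.
Reduced Gröbner basis: {p - 1, q - 1, r - 1}.

Buchberger on the second generating set:
h_1 = -11p² - 4pq + 5p - 12qr - 2q + 54r - 30, LT = p².
h_2 = -110p² - 40pq + 41p - 10qr - 20q + 45r + 94, LT = p².
h_3 = -44p² - 16pq - p - 8q + 69, LT = p².

S(h_1,h_2): lcm = p². S = -9/110p + qr - 9/2r + 197/55.
  reduce S modulo (h_1, h_2, h_3):
  remainder -9/110p + qr - 9/2r + 197/55 ≠ 0; add k_4 = -9/110p + qr - 9/2r + 197/55 to the basis.

S(h_1,h_3): lcm = p². S = -21/44p + 12/11qr - 54/11r + 189/44.
  reduce S modulo (h_1, h_2, h_3, k_4):
  remainder -313/66qr + 939/44r - 2191/132 ≠ 0; add k_5 = -313/66qr + 939/44r - 2191/132 to the basis.

S(h_1,k_4): lcm = p². S = 110/9pqr + 4/11pq - 55pr + 4289/99p + 12/11qr + 2/11q - 54/11r + 30/11.
  reduce S modulo (h_1, h_2, h_3, k_4, k_5):
  remainder 6/11q - 6/11 ≠ 0; add k_6 = 6/11q - 6/11 to the basis.

S(k_5,k_6): lcm = qr. S = -7/2r + 7/2.
  reduce S modulo (h_1, h_2, h_3, k_4, k_5, k_6):
  remainder -7/2r + 7/2 ≠ 0; add k_7 = -7/2r + 7/2 to the basis.

The other S-polynomials (S(h_2,h_3), S(h_2,k_4), S(h_3,k_4), S(h_1,k_5), S(h_2,k_5), S(h_3,k_5), S(k_4,k_5), S(h_1,k_6), S(h_2,k_6), S(h_3,k_6), S(k_4,k_6), S(h_1,k_7), S(h_2,k_7), S(h_3,k_7), S(k_4,k_7), S(k_5,k_7), S(k_6,k_7)) all reduce to 0 modulo the current basis, so we have a Gröbner basis.
Inter-reduce: drop elements whose leading term is divisible by another's, tail-reduce, and make monic.
Reduced Gröbner basis: {p - 1, q - 1, r - 1}.

These coincide, so the ideals are equal.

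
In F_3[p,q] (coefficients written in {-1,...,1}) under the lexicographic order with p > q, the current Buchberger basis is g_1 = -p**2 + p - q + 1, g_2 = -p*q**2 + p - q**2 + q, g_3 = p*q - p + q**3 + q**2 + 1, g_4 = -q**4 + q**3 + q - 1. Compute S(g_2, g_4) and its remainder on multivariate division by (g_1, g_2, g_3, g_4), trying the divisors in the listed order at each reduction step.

lcm(LM(g_2), LM(g_4)) = p*q**4.
S = (lcm/LT(g_2))·g_2 − (lcm/LT(g_4))·g_4 = p*q**3 - p*q**2 + p*q - p + q**4 - q**3.
Reduce S modulo (g_1, g_2, g_3, g_4) in that order:
  leading term p*q**3: subtract (-q)·g_2 from p*q**3 - p*q**2 + p*q - p + q**4 - q**3 → -p*q**2 - p*q - p + q**4 + q**3 + q**2
  leading term p*q**2: subtract (1)·g_2 from -p*q**2 - p*q - p + q**4 + q**3 + q**2 → -p*q + p + q**4 + q**3 - q**2 - q
  leading term p*q: subtract (-1)·g_3 from -p*q + p + q**4 + q**3 - q**2 - q → q**4 - q**3 - q + 1
  leading term q**4: subtract (-1)·g_4 from q**4 - q**3 - q + 1 → 0
The remainder is 0, so this S-polynomial contributes no new basis element.
This is the inner loop of Buchberger's algorithm — each nonzero remainder becomes a new basis element.

S(g_2, g_4) = p*q**3 - p*q**2 + p*q - p + q**4 - q**3; remainder on division = 0.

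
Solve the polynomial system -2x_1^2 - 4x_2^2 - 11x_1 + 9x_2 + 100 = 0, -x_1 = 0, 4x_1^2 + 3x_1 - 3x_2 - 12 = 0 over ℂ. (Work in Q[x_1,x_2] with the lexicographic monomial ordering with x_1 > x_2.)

{(0, -4)}

Compute a lex Gröbner basis by Buchberger's algorithm.
f_1 = -2x_1^2 - 11x_1 - 4x_2^2 + 9x_2 + 100, LT = x_1^2.
f_2 = -x_1, LT = x_1.
f_3 = 4x_1^2 + 3x_1 - 3x_2 - 12, LT = x_1^2.

S(f_1,f_2): lcm = x_1^2. S = 11/2x_1 + 2x_2^2 - 9/2x_2 - 50.
  leading term x_1: subtract (-11/2)·f_2 from 11/2x_1 + 2x_2^2 - 9/2x_2 - 50 → 2x_2^2 - 9/2x_2 - 50
  leading term x_2^2: no divisor's leading term divides it; move 2x_2^2 to the remainder.
  leading term x_2: no divisor's leading term divides it; move -9/2x_2 to the remainder.
  leading term 1: no divisor's leading term divides it; move -50 to the remainder.
  remainder 2x_2^2 - 9/2x_2 - 50 ≠ 0; add h_4 = 2x_2^2 - 9/2x_2 - 50 to the basis.

S(f_1,f_3): lcm = x_1^2. S = 19/4x_1 + 2x_2^2 - 15/4x_2 - 47.
  leading term x_1: subtract (-19/4)·f_2 from 19/4x_1 + 2x_2^2 - 15/4x_2 - 47 → 2x_2^2 - 15/4x_2 - 47
  leading term x_2^2: subtract (1)·h_4 from 2x_2^2 - 15/4x_2 - 47 → 3/4x_2 + 3
  leading term x_2: no divisor's leading term divides it; move 3/4x_2 to the remainder.
  leading term 1: no divisor's leading term divides it; move 3 to the remainder.
  remainder 3/4x_2 + 3 ≠ 0; add h_5 = 3/4x_2 + 3 to the basis.

The other S-polynomials (S(f_2,f_3), S(f_1,h_4), S(f_2,h_4), S(f_3,h_4), S(f_1,h_5), S(f_2,h_5), S(f_3,h_5), S(h_4,h_5)) all reduce to 0 modulo the current basis, so we have a Gröbner basis.
Inter-reduce: drop elements whose leading term is divisible by another's, tail-reduce, and make monic.
Reduced Gröbner basis: {x_1, x_2 + 4}.

Since the basis is lex-ordered, x_2 + 4 is univariate in x_2. Its roots are {-4}. Back-substituting each root into the other basis elements fixes the other coordinates.
  x_2 = -4: the earlier basis element becomes x_1 = 0, giving x_1 = 0 — point (0, -4).
Substituting each solution back into the original system confirms all equations vanish.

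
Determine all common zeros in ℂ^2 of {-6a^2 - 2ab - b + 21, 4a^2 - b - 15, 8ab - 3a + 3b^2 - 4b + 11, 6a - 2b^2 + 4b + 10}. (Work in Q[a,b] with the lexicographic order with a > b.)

{(-2, 1)}

Compute a lex Gröbner basis by Buchberger's algorithm.
f_1 = -6a^2 - 2ab - b + 21, LT = a^2.
f_2 = 4a^2 - b - 15, LT = a^2.
f_3 = 8ab - 3a + 3b^2 - 4b + 11, LT = ab.
f_4 = 6a - 2b^2 + 4b + 10, LT = a.

S(f_1,f_2): lcm = a^2. S = 1/3ab + 5/12b + 1/4.
  leading term ab: subtract (1/24)·f_3 from 1/3ab + 5/12b + 1/4 → 1/8a - 1/8b^2 + 7/12b - 5/24
  leading term a: subtract (1/48)·f_4 from 1/8a - 1/8b^2 + 7/12b - 5/24 → -1/12b^2 + 1/2b - 5/12
  leading term b^2: no divisor's leading term divides it; move -1/12b^2 to the remainder.
  leading term b: no divisor's leading term divides it; move 1/2b to the remainder.
  leading term 1: no divisor's leading term divides it; move -5/12 to the remainder.
  remainder -1/12b^2 + 1/2b - 5/12 ≠ 0; add h_5 = -1/12b^2 + 1/2b - 5/12 to the basis.

S(f_1,f_3): lcm = a^2b. S = 3/8a^2 - 1/24ab^2 + 1/2ab - 11/8a + 1/6b^2 - 7/2b.
  leading term a^2: subtract (-1/16)·f_1 from 3/8a^2 - 1/24ab^2 + 1/2ab - 11/8a + 1/6b^2 - 7/2b → -1/24ab^2 + 3/8ab - 11/8a + 1/6b^2 - 57/16b + 21/16
  leading term ab^2: subtract (-1/192b)·f_3 from -1/24ab^2 + 3/8ab - 11/8a + 1/6b^2 - 57/16b + 21/16 → 23/64ab - 11/8a + 1/64b^3 + 7/48b^2 - 673/192b + 21/16
  leading term ab: subtract (23/512)·f_3 from 23/64ab - 11/8a + 1/64b^3 + 7/48b^2 - 673/192b + 21/16 → -635/512a + 1/64b^3 + 17/1536b^2 - 1277/384b + 419/512
  leading term a: subtract (-635/3072)·f_4 from -635/512a + 1/64b^3 + 17/1536b^2 - 1277/384b + 419/512 → 1/64b^3 - 103/256b^2 - 1919/768b + 277/96
  leading term b^3: subtract (-3/16b)·h_5 from 1/64b^3 - 103/256b^2 - 1919/768b + 277/96 → -79/256b^2 - 1979/768b + 277/96
  leading term b^2: subtract (237/64)·h_5 from -79/256b^2 - 1979/768b + 277/96 → -3401/768b + 3401/768
  leading term b: no divisor's leading term divides it; move -3401/768b to the remainder.
  leading term 1: no divisor's leading term divides it; move 3401/768 to the remainder.
  remainder -3401/768b + 3401/768 ≠ 0; add h_6 = -3401/768b + 3401/768 to the basis.

The other S-polynomials (S(f_1,f_4), S(f_2,f_3), S(f_2,f_4), S(f_3,f_4), S(f_1,h_5), S(f_2,h_5), S(f_3,h_5), S(f_4,h_5), S(f_1,h_6), S(f_2,h_6), S(f_3,h_6), S(f_4,h_6), S(h_5,h_6)) all reduce to 0 modulo the current basis, so we have a Gröbner basis.
Inter-reduce: drop elements whose leading term is divisible by another's, tail-reduce, and make monic.
Reduced Gröbner basis: {a + 2, b - 1}.

A lex Gröbner basis eliminates variables successively. Here b - 1 depends only on b, with roots {1}; lifting each root through the earlier basis elements recovers the full solutions.
  b = 1: the earlier basis element becomes a + 2 = 0, giving a = -2 — point (-2, 1).
Check: every point annihilates each of the original generators.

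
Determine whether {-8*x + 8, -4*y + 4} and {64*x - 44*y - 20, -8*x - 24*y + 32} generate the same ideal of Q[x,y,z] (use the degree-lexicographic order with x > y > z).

Yes, the ideals are equal.

For a fixed monomial order, each ideal has a unique reduced Gröbner basis; comparing bases decides equality.
Buchberger on the first generating set:
f_1 = -8*x + 8, LT = x.
f_2 = -4*y + 4, LT = y.

The S-polynomials (S(f_1,f_2)) all reduce to 0 modulo the current basis, so we have a Gröbner basis.
Inter-reduce: drop elements whose leading term is divisible by another's, tail-reduce, and make monic.
Reduced Gröbner basis: {x - 1, y - 1}.

Buchberger on the second generating set:
h_1 = 64*x - 44*y - 20, LT = x.
h_2 = -8*x - 24*y + 32, LT = x.

S(h_1,h_2): lcm = x. S = -59/16*y + 59/16.
  reduce S modulo (h_1, h_2):
  remainder -59/16*y + 59/16 ≠ 0; add k_3 = -59/16*y + 59/16 to the basis.

The other S-polynomials (S(h_1,k_3), S(h_2,k_3)) all reduce to 0 modulo the current basis, so we have a Gröbner basis.
Inter-reduce: drop elements whose leading term is divisible by another's, tail-reduce, and make monic.
Reduced Gröbner basis: {x - 1, y - 1}.

Same reduced basis, so the two generating sets span the same ideal.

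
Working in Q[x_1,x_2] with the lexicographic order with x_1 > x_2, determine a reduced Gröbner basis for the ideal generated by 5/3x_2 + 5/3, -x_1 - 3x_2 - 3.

Buchberger's algorithm terminates because the ascending chain of leading-term ideals stabilizes.

f_1 = 5/3x_2 + 5/3, LT = x_2.
f_2 = -x_1 - 3x_2 - 3, LT = x_1.

The S-polynomials (S(f_1,f_2)) all reduce to 0 modulo the current basis, so we have a Gröbner basis.

G = {x_1, x_2 + 1}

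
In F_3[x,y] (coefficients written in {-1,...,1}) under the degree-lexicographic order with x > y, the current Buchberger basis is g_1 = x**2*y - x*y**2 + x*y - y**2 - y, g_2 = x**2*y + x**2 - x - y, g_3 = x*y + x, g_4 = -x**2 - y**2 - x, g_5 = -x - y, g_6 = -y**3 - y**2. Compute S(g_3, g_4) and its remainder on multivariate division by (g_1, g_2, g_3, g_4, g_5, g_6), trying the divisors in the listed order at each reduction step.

lcm(LM(g_3), LM(g_4)) = x**2*y.
S = (lcm/LT(g_3))·g_3 − (lcm/LT(g_4))·g_4 = -y**3 + x**2 - x*y.
Reduce S modulo (g_1, g_2, g_3, g_4, g_5, g_6) in that order:
  leading term y**3: subtract (1)·g_6 from -y**3 + x**2 - x*y → x**2 - x*y + y**2
  leading term x**2: subtract (-1)·g_4 from x**2 - x*y + y**2 → -x*y - x
  leading term x*y: subtract (-1)·g_3 from -x*y - x → 0
The remainder is 0, so this S-polynomial contributes no new basis element.

S(g_3, g_4) = -y**3 + x**2 - x*y; remainder on division = 0.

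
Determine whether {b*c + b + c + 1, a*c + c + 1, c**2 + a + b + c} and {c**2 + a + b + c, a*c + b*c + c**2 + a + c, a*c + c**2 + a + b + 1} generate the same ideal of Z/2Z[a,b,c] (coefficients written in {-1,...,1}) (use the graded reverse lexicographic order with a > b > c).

Equality of ideals is decidable: compute both reduced Gröbner bases (unique for the ordering) and check whether they agree.
Buchberger on the first generating set:
f_1 = b*c + b + c + 1, LT = b*c.
f_2 = a*c + c + 1, LT = a*c.
f_3 = c**2 + a + b + c, LT = c**2.

S(f_1,f_2): lcm = a*b*c. S = a*b + a*c + b*c + a + b.
  leading term a*b: no divisor's leading term divides it; move a*b to the remainder.
  leading term a*c: subtract (1)·f_2 from a*c + b*c + a + b → b*c + a + b + c + 1
  leading term b*c: subtract (1)·f_1 from b*c + a + b + c + 1 → a
  leading term a: no divisor's leading term divides it; move a to the remainder.
  remainder a*b + a ≠ 0; add g_4 = a*b + a to the basis.

S(f_1,f_3): lcm = b*c**2. S = a*b + b**2 + c**2 + c.
  leading term a*b: subtract (1)·g_4 from a*b + b**2 + c**2 + c → b**2 + c**2 + a + c
  leading term b**2: no divisor's leading term divides it; move b**2 to the remainder.
  leading term c**2: subtract (1)·f_3 from c**2 + a + c → b
  leading term b: no divisor's leading term divides it; move b to the remainder.
  remainder b**2 + b ≠ 0; add g_5 = b**2 + b to the basis.

S(f_2,f_3): lcm = a*c**2. S = a**2 + a*b + a*c + c**2 + c.
  leading term a**2: no divisor's leading term divides it; move a**2 to the remainder.
  leading term a*b: subtract (1)·g_4 from a*b + a*c + c**2 + c → a*c + c**2 + a + c
  leading term a*c: subtract (1)·f_2 from a*c + c**2 + a + c → c**2 + a + 1
  leading term c**2: subtract (1)·f_3 from c**2 + a + 1 → b + c + 1
  leading term b: no divisor's leading term divides it; move b to the remainder.
  leading term c: no divisor's leading term divides it; move c to the remainder.
  leading term 1: no divisor's leading term divides it; move 1 to the remainder.
  remainder a**2 + b + c + 1 ≠ 0; add g_6 = a**2 + b + c + 1 to the basis.

The other S-polynomials (S(f_1,g_4), S(f_2,g_4), S(f_3,g_4), S(f_1,g_5), S(f_2,g_5), S(f_3,g_5), S(g_4,g_5), S(f_1,g_6), S(f_2,g_6), S(f_3,g_6), S(g_4,g_6), S(g_5,g_6)) all reduce to 0 modulo the current basis, so we have a Gröbner basis.
Inter-reduce: drop elements whose leading term is divisible by another's, tail-reduce, and make monic.
Reduced Gröbner basis: {a**2 + b + c + 1, a*b + a, b**2 + b, a*c + c + 1, b*c + b + c + 1, c**2 + a + b + c}.

Buchberger on the second generating set:
h_1 = c**2 + a + b + c, LT = c**2.
h_2 = a*c + b*c + c**2 + a + c, LT = a*c.
h_3 = a*c + c**2 + a + b + 1, LT = a*c.

S(h_1,h_2): lcm = a*c**2. S = b*c**2 + c**3 + a**2 + a*b + c**2.
  leading term b*c**2: subtract (b)·h_1 from b*c**2 + c**3 + a**2 + a*b + c**2 → c**3 + a**2 + b**2 + b*c + c**2
  leading term c**3: subtract (c)·h_1 from c**3 + a**2 + b**2 + b*c + c**2 → a**2 + b**2 + a*c
  leading term a**2: no divisor's leading term divides it; move a**2 to the remainder.
  leading term b**2: no divisor's leading term divides it; move b**2 to the remainder.
  leading term a*c: subtract (1)·h_2 from a*c → b*c + c**2 + a + c
  leading term b*c: no divisor's leading term divides it; move b*c to the remainder.
  leading term c**2: subtract (1)·h_1 from c**2 + a + c → b
  leading term b: no divisor's leading term divides it; move b to the remainder.
  remainder a**2 + b**2 + b*c + b ≠ 0; add k_4 = a**2 + b**2 + b*c + b to the basis.

S(h_1,h_3): lcm = a*c**2. S = c**3 + a**2 + a*b + b*c + c.
  leading term c**3: subtract (c)·h_1 from c**3 + a**2 + a*b + b*c + c → a**2 + a*b + a*c + c**2 + c
  leading term a**2: subtract (1)·k_4 from a**2 + a*b + a*c + c**2 + c → a*b + b**2 + a*c + b*c + c**2 + b + c
  leading term a*b: no divisor's leading term divides it; move a*b to the remainder.
  leading term b**2: no divisor's leading term divides it; move b**2 to the remainder.
  leading term a*c: subtract (1)·h_2 from a*c + b*c + c**2 + b + c → a + b
  leading term a: no divisor's leading term divides it; move a to the remainder.
  leading term b: no divisor's leading term divides it; move b to the remainder.
  remainder a*b + b**2 + a + b ≠ 0; add k_5 = a*b + b**2 + a + b to the basis.

S(h_2,h_3): lcm = a*c. S = b*c + b + c + 1.
  leading term b*c: no divisor's leading term divides it; move b*c to the remainder.
  leading term b: no divisor's leading term divides it; move b to the remainder.
  leading term c: no divisor's leading term divides it; move c to the remainder.
  leading term 1: no divisor's leading term divides it; move 1 to the remainder.
  remainder b*c + b + c + 1 ≠ 0; add k_6 = b*c + b + c + 1 to the basis.

S(h_3,k_4): lcm = a**2*c. S = b**2*c + a*c**2 + b*c**2 + a**2 + a*b + b*c + a.
  leading term b**2*c: subtract (b)·k_6 from b**2*c + a*c**2 + b*c**2 + a**2 + a*b + b*c + a → a*c**2 + b*c**2 + a**2 + a*b + b**2 + a + b
  leading term a*c**2: subtract (a)·h_1 from a*c**2 + b*c**2 + a**2 + a*b + b**2 + a + b → b*c**2 + b**2 + a*c + a + b
  leading term b*c**2: subtract (b)·h_1 from b*c**2 + b**2 + a*c + a + b → a*b + a*c + b*c + a + b
  leading term a*b: subtract (1)·k_5 from a*b + a*c + b*c + a + b → b**2 + a*c + b*c
  leading term b**2: no divisor's leading term divides it; move b**2 to the remainder.
  leading term a*c: subtract (1)·h_2 from a*c + b*c → c**2 + a + c
  leading term c**2: subtract (1)·h_1 from c**2 + a + c → b
  leading term b: no divisor's leading term divides it; move b to the remainder.
  remainder b**2 + b ≠ 0; add k_7 = b**2 + b to the basis.

The other S-polynomials (S(h_1,k_4), S(h_2,k_4), S(h_1,k_5), S(h_2,k_5), S(h_3,k_5), S(k_4,k_5), S(h_1,k_6), S(h_2,k_6), S(h_3,k_6), S(k_4,k_6), S(k_5,k_6), S(h_1,k_7), S(h_2,k_7), S(h_3,k_7), S(k_4,k_7), S(k_5,k_7), S(k_6,k_7)) all reduce to 0 modulo the current basis, so we have a Gröbner basis.
Inter-reduce: drop elements whose leading term is divisible by another's, tail-reduce, and make monic.
Reduced Gröbner basis: {a**2 + b + c + 1, a*b + a, b**2 + b, a*c + c + 1, b*c + b + c + 1, c**2 + a + b + c}.

These coincide, so the ideals are equal.

Yes, the ideals are equal.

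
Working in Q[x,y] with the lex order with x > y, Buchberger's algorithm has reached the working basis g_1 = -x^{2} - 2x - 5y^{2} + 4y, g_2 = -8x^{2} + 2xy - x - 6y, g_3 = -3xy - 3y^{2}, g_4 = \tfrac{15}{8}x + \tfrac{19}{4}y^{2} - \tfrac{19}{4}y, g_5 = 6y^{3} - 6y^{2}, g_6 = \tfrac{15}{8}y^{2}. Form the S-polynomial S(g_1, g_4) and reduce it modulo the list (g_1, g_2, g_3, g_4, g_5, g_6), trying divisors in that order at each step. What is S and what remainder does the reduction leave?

lcm(LM(g_1), LM(g_4)) = x^{2}.
S = (lcm/LT(g_1))·g_1 − (lcm/LT(g_4))·g_4 = -\tfrac{38}{15}xy^{2} + \tfrac{38}{15}xy + 2x + 5y^{2} - 4y.
Reduce S modulo (g_1, g_2, g_3, g_4, g_5, g_6) in that order:
  leading term xy^{2}: subtract (\tfrac{38}{45}y)·g_3 from -\tfrac{38}{15}xy^{2} + \tfrac{38}{15}xy + 2x + 5y^{2} - 4y → \tfrac{38}{15}xy + 2x + \tfrac{38}{15}y^{3} + 5y^{2} - 4y
  leading term xy: subtract (-\tfrac{38}{45})·g_3 from \tfrac{38}{15}xy + 2x + \tfrac{38}{15}y^{3} + 5y^{2} - 4y → 2x + \tfrac{38}{15}y^{3} + \tfrac{37}{15}y^{2} - 4y
  leading term x: subtract (\tfrac{16}{15})·g_4 from 2x + \tfrac{38}{15}y^{3} + \tfrac{37}{15}y^{2} - 4y → \tfrac{38}{15}y^{3} - \tfrac{13}{5}y^{2} + \tfrac{16}{15}y
  leading term y^{3}: subtract (\tfrac{19}{45})·g_5 from \tfrac{38}{15}y^{3} - \tfrac{13}{5}y^{2} + \tfrac{16}{15}y → -\tfrac{1}{15}y^{2} + \tfrac{16}{15}y
  leading term y^{2}: subtract (-\tfrac{8}{225})·g_6 from -\tfrac{1}{15}y^{2} + \tfrac{16}{15}y → \tfrac{16}{15}y
  leading term y: no divisor's leading term divides it; move \tfrac{16}{15}y to the remainder.
The remainder \tfrac{16}{15}y is nonzero, so it would be added as the next basis element.

S(g_1, g_4) = -\tfrac{38}{15}xy^{2} + \tfrac{38}{15}xy + 2x + 5y^{2} - 4y; remainder on division = \tfrac{16}{15}y.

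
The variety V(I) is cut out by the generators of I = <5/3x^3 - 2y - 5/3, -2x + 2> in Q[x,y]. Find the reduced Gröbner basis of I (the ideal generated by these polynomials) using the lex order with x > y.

f_1 = 5/3x^3 - 2y - 5/3, LT = x^3.
f_2 = -2x + 2, LT = x.

S(f_1,f_2): lcm = x^3. S = x^2 - 6/5y - 1.
  leading term x^2: subtract (-1/2x)·f_2 from x^2 - 6/5y - 1 → x - 6/5y - 1
  leading term x: subtract (-1/2)·f_2 from x - 6/5y - 1 → -6/5y
  leading term y: no divisor's leading term divides it; move -6/5y to the remainder.
  remainder -6/5y ≠ 0; add g_3 = -6/5y to the basis.

The other S-polynomials (S(f_1,g_3), S(f_2,g_3)) all reduce to 0 modulo the current basis, so we have a Gröbner basis.
Inter-reduce: drop elements whose leading term is divisible by another's, tail-reduce, and make monic.

G = {x - 1, y}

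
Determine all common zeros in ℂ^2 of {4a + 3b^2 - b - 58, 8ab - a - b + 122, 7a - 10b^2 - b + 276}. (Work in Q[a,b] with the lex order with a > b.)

Compute a lex Gröbner basis by Buchberger's algorithm.
f_1 = 4a + 3b^2 - b - 58, LT = a.
f_2 = 8ab - a - b + 122, LT = ab.
f_3 = 7a - 10b^2 - b + 276, LT = a.

S(f_1,f_2): lcm = ab. S = 1/8a + 3/4b^3 - 1/4b^2 - 115/8b - 61/4.
  leading term a: subtract (1/32)·f_1 from 1/8a + 3/4b^3 - 1/4b^2 - 115/8b - 61/4 → 3/4b^3 - 11/32b^2 - 459/32b - 215/16
  leading term b^3: no divisor's leading term divides it; move 3/4b^3 to the remainder.
  leading term b^2: no divisor's leading term divides it; move -11/32b^2 to the remainder.
  leading term b: no divisor's leading term divides it; move -459/32b to the remainder.
  leading term 1: no divisor's leading term divides it; move -215/16 to the remainder.
  remainder 3/4b^3 - 11/32b^2 - 459/32b - 215/16 ≠ 0; add h_4 = 3/4b^3 - 11/32b^2 - 459/32b - 215/16 to the basis.

S(f_1,f_3): lcm = a. S = 61/28b^2 - 3/28b - 755/14.
  leading term b^2: no divisor's leading term divides it; move 61/28b^2 to the remainder.
  leading term b: no divisor's leading term divides it; move -3/28b to the remainder.
  leading term 1: no divisor's leading term divides it; move -755/14 to the remainder.
  remainder 61/28b^2 - 3/28b - 755/14 ≠ 0; add h_5 = 61/28b^2 - 3/28b - 755/14 to the basis.

S(f_2,f_3): lcm = ab. S = -1/8a + 10/7b^3 + 1/7b^2 - 2215/56b + 61/4.
  leading term a: subtract (-1/32)·f_1 from -1/8a + 10/7b^3 + 1/7b^2 - 2215/56b + 61/4 → 10/7b^3 + 53/224b^2 - 8867/224b + 215/16
  leading term b^3: subtract (40/21)·h_4 from 10/7b^3 + 53/224b^2 - 8867/224b + 215/16 → 599/672b^2 - 2747/224b + 13115/336
  leading term b^2: subtract (599/1464)·h_5 from 599/672b^2 - 2747/224b + 13115/336 → -20871/1708b + 104355/1708
  leading term b: no divisor's leading term divides it; move -20871/1708b to the remainder.
  leading term 1: no divisor's leading term divides it; move 104355/1708 to the remainder.
  remainder -20871/1708b + 104355/1708 ≠ 0; add h_6 = -20871/1708b + 104355/1708 to the basis.

S(f_1,h_4): leading monomials are coprime, so the S-polynomial reduces to 0 (Buchberger's first criterion).
S(f_2,h_4): lcm = ab^3. S = 1/3ab^2 + 153/8ab + 215/12a - 1/8b^3 + 61/4b^2.
  leading term ab^2: subtract (1/12b^2)·f_1 from 1/3ab^2 + 153/8ab + 215/12a - 1/8b^3 + 61/4b^2 → 153/8ab + 215/12a - 1/4b^4 - 1/24b^3 + 241/12b^2
  leading term ab: subtract (153/32b)·f_1 from 153/8ab + 215/12a - 1/4b^4 - 1/24b^3 + 241/12b^2 → 215/12a - 1/4b^4 - 1381/96b^3 + 2387/96b^2 + 4437/16b
  leading term a: subtract (215/48)·f_1 from 215/12a - 1/4b^4 - 1381/96b^3 + 2387/96b^2 + 4437/16b → -1/4b^4 - 1381/96b^3 + 1097/96b^2 + 6763/24b + 6235/24
  leading term b^4: subtract (-1/3b)·h_4 from -1/4b^4 - 1381/96b^3 + 1097/96b^2 + 6763/24b + 6235/24 → -29/2b^3 + 319/48b^2 + 4437/16b + 6235/24
  leading term b^3: subtract (-58/3)·h_4 from -29/2b^3 + 319/48b^2 + 4437/16b + 6235/24 → 0
  remainder 0.

S(f_3,h_4): leading monomials are coprime, so the S-polynomial reduces to 0 (Buchberger's first criterion).
S(f_1,h_5): leading monomials are coprime, so the S-polynomial reduces to 0 (Buchberger's first criterion).
S(f_2,h_5): lcm = ab^2. S = -37/488ab + 1510/61a - 1/8b^2 + 61/4b.
  leading term ab: subtract (-37/1952b)·f_1 from -37/488ab + 1510/61a - 1/8b^2 + 61/4b → 1510/61a + 111/1952b^3 - 281/1952b^2 + 13811/976b
  leading term a: subtract (755/122)·f_1 from 1510/61a + 111/1952b^3 - 281/1952b^2 + 13811/976b → 111/1952b^3 - 36521/1952b^2 + 19851/976b + 21895/61
  leading term b^3: subtract (37/488)·h_4 from 111/1952b^3 - 36521/1952b^2 + 19851/976b + 21895/61 → -291761/15616b^2 + 334599/15616b + 2810515/7808
  leading term b^2: subtract (-2042327/238144)·h_5 from -291761/15616b^2 + 334599/15616b + 2810515/7808 → 2441907/119072b - 12209535/119072
  leading term b: subtract (-819/488)·h_6 from 2441907/119072b - 12209535/119072 → 0
  remainder 0.

S(f_3,h_5): leading monomials are coprime, so the S-polynomial reduces to 0 (Buchberger's first criterion).
S(h_4,h_5): lcm = b^3. S = -599/1464b^2 + 2747/488b - 215/12.
  leading term b^2: subtract (-4193/22326)·h_5 from -599/1464b^2 + 2747/488b - 215/12 → 20871/3721b - 104355/3721
  leading term b: subtract (-28/61)·h_6 from 20871/3721b - 104355/3721 → 0
  remainder 0.

S(f_1,h_6): leading monomials are coprime, so the S-polynomial reduces to 0 (Buchberger's first criterion).
S(f_2,h_6): lcm = ab. S = 39/8a - 1/8b + 61/4.
  leading term a: subtract (39/32)·f_1 from 39/8a - 1/8b + 61/4 → -117/32b^2 + 35/32b + 1375/16
  leading term b^2: subtract (-819/488)·h_5 from -117/32b^2 + 35/32b + 1375/16 → 223/244b - 1115/244
  leading term b: subtract (-1561/20871)·h_6 from 223/244b - 1115/244 → 0
  remainder 0.

S(f_3,h_6): leading monomials are coprime, so the S-polynomial reduces to 0 (Buchberger's first criterion).
S(h_4,h_6): lcm = b^3. S = 109/24b^2 - 153/8b - 215/12.
  leading term b^2: subtract (763/366)·h_5 from 109/24b^2 - 153/8b - 215/12 → -1153/61b + 5765/61
  leading term b: subtract (32284/20871)·h_6 from -1153/61b + 5765/61 → 0
  remainder 0.

S(h_5,h_6): lcm = b^2. S = 302/61b - 1510/61.
  leading term b: subtract (-8456/20871)·h_6 from 302/61b - 1510/61 → 0
  remainder 0.

Every S-polynomial of the final basis reduces to 0, so we have a Gröbner basis.
Inter-reduce: drop elements whose leading term is divisible by another's, tail-reduce, and make monic.
Reduced Gröbner basis: {a + 3, b - 5}.

The lex basis is triangular: the last element involves only b. Solving b - 5 = 0 gives b ∈ {5}; substituting each value into the earlier elements determines the remaining variables.
  b = 5: the earlier basis element becomes a + 3 = 0, giving a = -3 — point (-3, 5).
Substituting each solution back into the original system confirms all equations vanish.

{(-3, 5)}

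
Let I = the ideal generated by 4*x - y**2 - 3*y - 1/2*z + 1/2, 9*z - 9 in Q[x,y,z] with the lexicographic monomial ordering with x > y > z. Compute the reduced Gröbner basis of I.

G = {x - 1/4*y**2 - 3/4*y, z - 1}

The reduced Gröbner basis is the canonical form of the ideal for this ordering.

f_1 = 4*x - y**2 - 3*y - 1/2*z + 1/2, LT = x.
f_2 = 9*z - 9, LT = z.

The S-polynomials (S(f_1,f_2)) all reduce to 0 modulo the current basis, so we have a Gröbner basis.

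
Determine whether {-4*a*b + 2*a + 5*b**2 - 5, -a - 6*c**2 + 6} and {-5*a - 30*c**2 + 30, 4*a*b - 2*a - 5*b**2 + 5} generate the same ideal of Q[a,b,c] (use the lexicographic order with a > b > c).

Two ideals are equal iff their reduced Gröbner bases coincide (the reduced basis is unique for a fixed ordering).
Buchberger on the first generating set:
f_1 = -4*a*b + 2*a + 5*b**2 - 5, LT = a*b.
f_2 = -a - 6*c**2 + 6, LT = a.

S(f_1,f_2): lcm = a*b. S = -1/2*a - 5/4*b**2 - 6*b*c**2 + 6*b + 5/4.
  reduce S modulo (f_1, f_2):
  remainder -5/4*b**2 - 6*b*c**2 + 6*b + 3*c**2 - 7/4 ≠ 0; add g_3 = -5/4*b**2 - 6*b*c**2 + 6*b + 3*c**2 - 7/4 to the basis.

The other S-polynomials (S(f_1,g_3), S(f_2,g_3)) all reduce to 0 modulo the current basis, so we have a Gröbner basis.
Inter-reduce: drop elements whose leading term is divisible by another's, tail-reduce, and make monic.
Reduced Gröbner basis: {a + 6*c**2 - 6, b**2 + 24/5*b*c**2 - 24/5*b - 12/5*c**2 + 7/5}.

Buchberger on the second generating set:
h_1 = -5*a - 30*c**2 + 30, LT = a.
h_2 = 4*a*b - 2*a - 5*b**2 + 5, LT = a*b.

S(h_1,h_2): lcm = a*b. S = 1/2*a + 5/4*b**2 + 6*b*c**2 - 6*b - 5/4.
  reduce S modulo (h_1, h_2):
  remainder 5/4*b**2 + 6*b*c**2 - 6*b - 3*c**2 + 7/4 ≠ 0; add k_3 = 5/4*b**2 + 6*b*c**2 - 6*b - 3*c**2 + 7/4 to the basis.

The other S-polynomials (S(h_1,k_3), S(h_2,k_3)) all reduce to 0 modulo the current basis, so we have a Gröbner basis.
Inter-reduce: drop elements whose leading term is divisible by another's, tail-reduce, and make monic.
Reduced Gröbner basis: {a + 6*c**2 - 6, b**2 + 24/5*b*c**2 - 24/5*b - 12/5*c**2 + 7/5}.

Same reduced basis, so the two generating sets span the same ideal.

Yes, the ideals are equal.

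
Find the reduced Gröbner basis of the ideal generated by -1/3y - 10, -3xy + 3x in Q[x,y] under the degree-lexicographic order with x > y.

Buchberger's algorithm terminates because the ascending chain of leading-term ideals stabilizes.

f_1 = -1/3y - 10, LT = y.
f_2 = -3xy + 3x, LT = xy.

S(f_1,f_2): lcm = xy. S = 31x.
  reduce S modulo (f_1, f_2):
  remainder 31x ≠ 0; add g_3 = 31x to the basis.

The other S-polynomials (S(f_1,g_3), S(f_2,g_3)) all reduce to 0 modulo the current basis, so we have a Gröbner basis.
Inter-reduce: drop elements whose leading term is divisible by another's, tail-reduce, and make monic.

G = {x, y + 30}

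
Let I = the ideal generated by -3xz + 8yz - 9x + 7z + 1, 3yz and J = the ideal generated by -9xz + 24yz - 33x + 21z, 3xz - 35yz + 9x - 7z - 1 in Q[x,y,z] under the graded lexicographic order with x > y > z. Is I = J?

Two ideals are equal iff their reduced Gröbner bases coincide (the reduced basis is unique for a fixed ordering).
Buchberger on the first generating set:
f_1 = -3xz + 8yz - 9x + 7z + 1, LT = xz.
f_2 = 3yz, LT = yz.

S(f_1,f_2): lcm = xyz. S = -8/3y^2z + 3xy - 7/3yz - 1/3y.
  leading term y^2z: subtract (-8/9y)·f_2 from -8/3y^2z + 3xy - 7/3yz - 1/3y → 3xy - 7/3yz - 1/3y
  leading term xy: no divisor's leading term divides it; move 3xy to the remainder.
  leading term yz: subtract (-7/9)·f_2 from -7/3yz - 1/3y → -1/3y
  leading term y: no divisor's leading term divides it; move -1/3y to the remainder.
  remainder 3xy - 1/3y ≠ 0; add g_3 = 3xy - 1/3y to the basis.

The other S-polynomials (S(f_1,g_3), S(f_2,g_3)) all reduce to 0 modulo the current basis, so we have a Gröbner basis.
Inter-reduce: drop elements whose leading term is divisible by another's, tail-reduce, and make monic.
Reduced Gröbner basis: {xy - 1/9y, xz + 3x - 7/3z - 1/3, yz}.

Buchberger on the second generating set:
h_1 = -9xz + 24yz - 33x + 21z, LT = xz.
h_2 = 3xz - 35yz + 9x - 7z - 1, LT = xz.

S(h_1,h_2): lcm = xz. S = 9yz + 2/3x + 1/3.
  leading term yz: no divisor's leading term divides it; move 9yz to the remainder.
  leading term x: no divisor's leading term divides it; move 2/3x to the remainder.
  leading term 1: no divisor's leading term divides it; move 1/3 to the remainder.
  remainder 9yz + 2/3x + 1/3 ≠ 0; add k_3 = 9yz + 2/3x + 1/3 to the basis.

S(h_1,k_3): lcm = xyz. S = -8/3y^2z - 2/27x^2 + 11/3xy - 7/3yz - 1/27x.
  leading term y^2z: subtract (-8/27y)·k_3 from -8/3y^2z - 2/27x^2 + 11/3xy - 7/3yz - 1/27x → -2/27x^2 + 313/81xy - 7/3yz - 1/27x + 8/81y
  leading term x^2: no divisor's leading term divides it; move -2/27x^2 to the remainder.
  leading term xy: no divisor's leading term divides it; move 313/81xy to the remainder.
  leading term yz: subtract (-7/27)·k_3 from -7/3yz - 1/27x + 8/81y → 11/81x + 8/81y + 7/81
  leading term x: no divisor's leading term divides it; move 11/81x to the remainder.
  leading term y: no divisor's leading term divides it; move 8/81y to the remainder.
  leading term 1: no divisor's leading term divides it; move 7/81 to the remainder.
  remainder -2/27x^2 + 313/81xy + 11/81x + 8/81y + 7/81 ≠ 0; add k_4 = -2/27x^2 + 313/81xy + 11/81x + 8/81y + 7/81 to the basis.

The other S-polynomials (S(h_2,k_3), S(h_1,k_4), S(h_2,k_4), S(k_3,k_4)) all reduce to 0 modulo the current basis, so we have a Gröbner basis.
Inter-reduce: drop elements whose leading term is divisible by another's, tail-reduce, and make monic.
Reduced Gröbner basis: {x^2 - 313/6xy - 11/6x - 4/3y - 7/6, xz + 313/81x - 7/3z + 8/81, yz + 2/27x + 1/27}.

The bases are distinct; the ideals are different.

No, the ideals differ.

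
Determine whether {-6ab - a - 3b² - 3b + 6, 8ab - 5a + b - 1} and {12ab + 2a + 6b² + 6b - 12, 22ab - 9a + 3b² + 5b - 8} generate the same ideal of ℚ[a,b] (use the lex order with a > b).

Yes, the ideals are equal.

For a fixed monomial order, each ideal has a unique reduced Gröbner basis; comparing bases decides equality.
Buchberger on the first generating set:
f_1 = -6ab - a - 3b² - 3b + 6, LT = ab.
f_2 = 8ab - 5a + b - 1, LT = ab.

S(f_1,f_2): lcm = ab. S = 19/24a + ½b² + ⅜b - ⅞.
  leading term a: no divisor's leading term divides it; move 19/24a to the remainder.
  leading term b²: no divisor's leading term divides it; move ½b² to the remainder.
  leading term b: no divisor's leading term divides it; move ⅜b to the remainder.
  leading term 1: no divisor's leading term divides it; move -⅞ to the remainder.
  remainder 19/24a + ½b² + ⅜b - ⅞ ≠ 0; add g_3 = 19/24a + ½b² + ⅜b - ⅞ to the basis.

S(f_1,g_3): lcm = ab. S = ⅙a - 12/19b³ + 1/38b² + 61/38b - 1.
  leading term a: subtract (4/19)·g_3 from ⅙a - 12/19b³ + 1/38b² + 61/38b - 1 → -12/19b³ - 3/38b² + 29/19b - 31/38
  leading term b³: no divisor's leading term divides it; move -12/19b³ to the remainder.
  leading term b²: no divisor's leading term divides it; move -3/38b² to the remainder.
  leading term b: no divisor's leading term divides it; move 29/19b to the remainder.
  leading term 1: no divisor's leading term divides it; move -31/38 to the remainder.
  remainder -12/19b³ - 3/38b² + 29/19b - 31/38 ≠ 0; add g_4 = -12/19b³ - 3/38b² + 29/19b - 31/38 to the basis.

The other S-polynomials (S(f_2,g_3), S(f_1,g_4), S(f_2,g_4), S(g_3,g_4)) all reduce to 0 modulo the current basis, so we have a Gröbner basis.
Inter-reduce: drop elements whose leading term is divisible by another's, tail-reduce, and make monic.
Reduced Gröbner basis: {a + 12/19b² + 9/19b - 21/19, b³ + ⅛b² - 29/12b + 31/24}.

Buchberger on the second generating set:
h_1 = 12ab + 2a + 6b² + 6b - 12, LT = ab.
h_2 = 22ab - 9a + 3b² + 5b - 8, LT = ab.

S(h_1,h_2): lcm = ab. S = 19/33a + 4/11b² + 3/11b - 7/11.
  leading term a: no divisor's leading term divides it; move 19/33a to the remainder.
  leading term b²: no divisor's leading term divides it; move 4/11b² to the remainder.
  leading term b: no divisor's leading term divides it; move 3/11b to the remainder.
  leading term 1: no divisor's leading term divides it; move -7/11 to the remainder.
  remainder 19/33a + 4/11b² + 3/11b - 7/11 ≠ 0; add k_3 = 19/33a + 4/11b² + 3/11b - 7/11 to the basis.

S(h_1,k_3): lcm = ab. S = ⅙a - 12/19b³ + 1/38b² + 61/38b - 1.
  leading term a: subtract (11/38)·k_3 from ⅙a - 12/19b³ + 1/38b² + 61/38b - 1 → -12/19b³ - 3/38b² + 29/19b - 31/38
  leading term b³: no divisor's leading term divides it; move -12/19b³ to the remainder.
  leading term b²: no divisor's leading term divides it; move -3/38b² to the remainder.
  leading term b: no divisor's leading term divides it; move 29/19b to the remainder.
  leading term 1: no divisor's leading term divides it; move -31/38 to the remainder.
  remainder -12/19b³ - 3/38b² + 29/19b - 31/38 ≠ 0; add k_4 = -12/19b³ - 3/38b² + 29/19b - 31/38 to the basis.

The other S-polynomials (S(h_2,k_3), S(h_1,k_4), S(h_2,k_4), S(k_3,k_4)) all reduce to 0 modulo the current basis, so we have a Gröbner basis.
Inter-reduce: drop elements whose leading term is divisible by another's, tail-reduce, and make monic.
Reduced Gröbner basis: {a + 12/19b² + 9/19b - 21/19, b³ + ⅛b² - 29/12b + 31/24}.

The two bases agree; hence the ideals are identical.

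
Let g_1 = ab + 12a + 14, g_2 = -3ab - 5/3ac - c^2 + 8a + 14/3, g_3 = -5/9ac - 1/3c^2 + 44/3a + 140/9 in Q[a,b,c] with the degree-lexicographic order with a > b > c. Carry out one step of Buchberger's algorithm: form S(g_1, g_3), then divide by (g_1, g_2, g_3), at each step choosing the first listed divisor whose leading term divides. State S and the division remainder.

lcm(LM(g_1), LM(g_3)) = abc.
S = (lcm/LT(g_1))·g_1 − (lcm/LT(g_3))·g_3 = -3/5bc^2 + 132/5ab + 12ac + 28b + 14c.
Reduce S modulo (g_1, g_2, g_3) in that order:
  leading term bc^2: no divisor's leading term divides it; move -3/5bc^2 to the remainder.
  leading term ab: subtract (132/5)·g_1 from 132/5ab + 12ac + 28b + 14c → 12ac - 1584/5a + 28b + 14c - 1848/5
  leading term ac: subtract (-108/5)·g_3 from 12ac - 1584/5a + 28b + 14c - 1848/5 → -36/5c^2 + 28b + 14c - 168/5
  leading term c^2: no divisor's leading term divides it; move -36/5c^2 to the remainder.
  leading term b: no divisor's leading term divides it; move 28b to the remainder.
  leading term c: no divisor's leading term divides it; move 14c to the remainder.
  leading term 1: no divisor's leading term divides it; move -168/5 to the remainder.
The remainder -3/5bc^2 - 36/5c^2 + 28b + 14c - 168/5 is nonzero, so it would be added as the next basis element.

S(g_1, g_3) = -3/5bc^2 + 132/5ab + 12ac + 28b + 14c; remainder on division = -3/5bc^2 - 36/5c^2 + 28b + 14c - 168/5.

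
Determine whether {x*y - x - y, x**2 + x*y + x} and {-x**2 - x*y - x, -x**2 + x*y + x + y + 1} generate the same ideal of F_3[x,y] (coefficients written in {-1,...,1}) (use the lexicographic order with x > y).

No, the ideals differ.

Equality of ideals is decidable: compute both reduced Gröbner bases (unique for the ordering) and check whether they agree.
Buchberger on the first generating set:
f_1 = x*y - x - y, LT = x*y.
f_2 = x**2 + x*y + x, LT = x**2.

S(f_1,f_2): lcm = x**2*y. S = -x**2 - x*y**2 + x*y.
  leading term x**2: subtract (-1)·f_2 from -x**2 - x*y**2 + x*y → -x*y**2 - x*y + x
  leading term x*y**2: subtract (-y)·f_1 from -x*y**2 - x*y + x → x*y + x - y**2
  leading term x*y: subtract (1)·f_1 from x*y + x - y**2 → -x - y**2 + y
  leading term x: no divisor's leading term divides it; move -x to the remainder.
  leading term y**2: no divisor's leading term divides it; move -y**2 to the remainder.
  leading term y: no divisor's leading term divides it; move y to the remainder.
  remainder -x - y**2 + y ≠ 0; add g_3 = -x - y**2 + y to the basis.

S(f_1,g_3): lcm = x*y. S = -x - y**3 + y**2 - y.
  leading term x: subtract (1)·g_3 from -x - y**3 + y**2 - y → -y**3 - y**2 + y
  leading term y**3: no divisor's leading term divides it; move -y**3 to the remainder.
  leading term y**2: no divisor's leading term divides it; move -y**2 to the remainder.
  leading term y: no divisor's leading term divides it; move y to the remainder.
  remainder -y**3 - y**2 + y ≠ 0; add g_4 = -y**3 - y**2 + y to the basis.

The other S-polynomials (S(f_2,g_3), S(f_1,g_4), S(f_2,g_4), S(g_3,g_4)) all reduce to 0 modulo the current basis, so we have a Gröbner basis.
Inter-reduce: drop elements whose leading term is divisible by another's, tail-reduce, and make monic.
Reduced Gröbner basis: {x + y**2 - y, y**3 + y**2 - y}.

Buchberger on the second generating set:
h_1 = -x**2 - x*y - x, LT = x**2.
h_2 = -x**2 + x*y + x + y + 1, LT = x**2.

S(h_1,h_2): lcm = x**2. S = -x*y - x + y + 1.
  leading term x*y: no divisor's leading term divides it; move -x*y to the remainder.
  leading term x: no divisor's leading term divides it; move -x to the remainder.
  leading term y: no divisor's leading term divides it; move y to the remainder.
  leading term 1: no divisor's leading term divides it; move 1 to the remainder.
  remainder -x*y - x + y + 1 ≠ 0; add k_3 = -x*y - x + y + 1 to the basis.

S(h_1,k_3): lcm = x**2*y. S = -x**2 + x*y**2 - x*y + x.
  leading term x**2: subtract (1)·h_1 from -x**2 + x*y**2 - x*y + x → x*y**2 - x
  leading term x*y**2: subtract (-y)·k_3 from x*y**2 - x → -x*y - x + y**2 + y
  leading term x*y: subtract (1)·k_3 from -x*y - x + y**2 + y → y**2 - 1
  leading term y**2: no divisor's leading term divides it; move y**2 to the remainder.
  leading term 1: no divisor's leading term divides it; move -1 to the remainder.
  remainder y**2 - 1 ≠ 0; add k_4 = y**2 - 1 to the basis.

The other S-polynomials (S(h_2,k_3), S(h_1,k_4), S(h_2,k_4), S(k_3,k_4)) all reduce to 0 modulo the current basis, so we have a Gröbner basis.
Inter-reduce: drop elements whose leading term is divisible by another's, tail-reduce, and make monic.
Reduced Gröbner basis: {x**2 + y + 1, x*y + x - y - 1, y**2 - 1}.

These differ, so the ideals are not equal.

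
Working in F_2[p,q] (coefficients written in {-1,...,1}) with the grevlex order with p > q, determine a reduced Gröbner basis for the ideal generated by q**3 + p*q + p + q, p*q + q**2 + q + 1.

G = {q**3 + q**2 + p + 1, p**2 + q, p*q + q**2 + q + 1}

f_1 = q**3 + p*q + p + q, LT = q**3.
f_2 = p*q + q**2 + q + 1, LT = p*q.

S(f_1,f_2): lcm = p*q**3. S = q**4 + p**2*q + q**3 + p**2 + p*q + q**2.
  leading term q**4: subtract (q)·f_1 from q**4 + p**2*q + q**3 + p**2 + p*q + q**2 → p**2*q + p*q**2 + q**3 + p**2
  leading term p**2*q: subtract (p)·f_2 from p**2*q + p*q**2 + q**3 + p**2 → q**3 + p**2 + p*q + p
  leading term q**3: subtract (1)·f_1 from q**3 + p**2 + p*q + p → p**2 + q
  leading term p**2: no divisor's leading term divides it; move p**2 to the remainder.
  leading term q: no divisor's leading term divides it; move q to the remainder.
  remainder p**2 + q ≠ 0; add g_3 = p**2 + q to the basis.

The other S-polynomials (S(f_1,g_3), S(f_2,g_3)) all reduce to 0 modulo the current basis, so we have a Gröbner basis.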